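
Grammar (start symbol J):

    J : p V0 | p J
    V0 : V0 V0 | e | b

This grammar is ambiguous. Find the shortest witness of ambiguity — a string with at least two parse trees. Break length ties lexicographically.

p b b b

length 2: no string has ≥2 trees
length 3: no string has ≥2 trees
length 4: p b b b has 2 parse trees

Two derivations of p b b b:
  J ⇒ p V0 ⇒ p V0 V0 ⇒ p V0 V0 V0 ⇒ p b V0 V0 ⇒ p b b V0 ⇒ p b b b
  J ⇒ p V0 ⇒ p V0 V0 ⇒ p b V0 ⇒ p b V0 V0 ⇒ p b b V0 ⇒ p b b b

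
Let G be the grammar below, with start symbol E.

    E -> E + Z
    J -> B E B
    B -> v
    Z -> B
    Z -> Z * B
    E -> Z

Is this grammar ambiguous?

(J is unreachable from E, so its rules don't affect L(E).) The grammar is stratified — E handles '+' (left-recursive), Z handles '*', B atoms. Each operator has a fixed associativity and precedence level, so every string has one parse.

Unambiguous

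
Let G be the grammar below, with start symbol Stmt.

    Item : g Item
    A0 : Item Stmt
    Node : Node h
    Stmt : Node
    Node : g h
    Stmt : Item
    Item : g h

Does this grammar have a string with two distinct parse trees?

Witness: g h

Derivation 1: Stmt ⇒ Node ⇒ g h
Derivation 2: Stmt ⇒ Item ⇒ g h

Two distinct leftmost derivations for the same string.

Ambiguous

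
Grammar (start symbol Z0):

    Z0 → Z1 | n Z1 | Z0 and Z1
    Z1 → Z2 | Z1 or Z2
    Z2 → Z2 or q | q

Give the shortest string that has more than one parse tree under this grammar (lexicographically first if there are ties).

q or q

length 1: no string has ≥2 trees
length 2: no string has ≥2 trees
length 3: q or q has 2 parse trees

Two derivations of q or q:
  Z0 ⇒ Z1 ⇒ Z2 ⇒ Z2 or q ⇒ q or q
  Z0 ⇒ Z1 ⇒ Z1 or Z2 ⇒ Z2 or Z2 ⇒ q or Z2 ⇒ q or q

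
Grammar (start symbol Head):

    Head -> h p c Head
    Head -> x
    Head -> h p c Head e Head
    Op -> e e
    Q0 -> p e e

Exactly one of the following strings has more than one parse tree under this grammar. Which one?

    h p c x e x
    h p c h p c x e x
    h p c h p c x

h p c x e x: 1 tree
h p c h p c x e x: 2 trees
h p c h p c x: 1 tree

h p c h p c x e x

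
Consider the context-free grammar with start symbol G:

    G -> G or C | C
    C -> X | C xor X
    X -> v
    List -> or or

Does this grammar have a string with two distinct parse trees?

Only G, C, X are reachable from G; ignoring the rest: The grammar is stratified — G handles 'or' (left-recursive), C handles 'xor', X atoms. Each operator has a fixed associativity and precedence level, so every string has one parse.

Unambiguous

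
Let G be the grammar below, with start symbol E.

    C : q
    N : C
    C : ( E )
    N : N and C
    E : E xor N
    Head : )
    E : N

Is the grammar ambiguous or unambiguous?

Unambiguous

(Head is unreachable from E, so its rules don't affect L(E).) This is a standard precedence ladder (E over N over C), with each level left-recursive on its own operator ('xor' at E, 'and' at N). That structure is LR(1), hence unambiguous.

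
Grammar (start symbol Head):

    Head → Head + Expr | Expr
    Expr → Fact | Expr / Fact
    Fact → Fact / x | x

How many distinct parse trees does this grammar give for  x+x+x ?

Parse trees for x+x+x:
  [Head [Head [Head [Expr [Fact x]]] + [Expr [Fact x]]] + [Expr [Fact x]]]

1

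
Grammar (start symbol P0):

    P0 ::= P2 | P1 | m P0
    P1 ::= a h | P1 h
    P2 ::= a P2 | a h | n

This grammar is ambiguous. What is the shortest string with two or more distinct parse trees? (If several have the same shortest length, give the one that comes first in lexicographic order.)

length 1: no string has ≥2 trees
length 2: a h has 2 parse trees

Two derivations of a h:
  P0 ⇒ P2 ⇒ a h
  P0 ⇒ P1 ⇒ a h

a h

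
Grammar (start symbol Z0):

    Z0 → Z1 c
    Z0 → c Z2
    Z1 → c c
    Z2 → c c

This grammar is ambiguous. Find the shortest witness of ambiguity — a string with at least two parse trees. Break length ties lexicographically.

length 3: c c c has 2 parse trees

Two derivations of c c c:
  Z0 ⇒ Z1 c ⇒ c c c
  Z0 ⇒ c Z2 ⇒ c c c

c c c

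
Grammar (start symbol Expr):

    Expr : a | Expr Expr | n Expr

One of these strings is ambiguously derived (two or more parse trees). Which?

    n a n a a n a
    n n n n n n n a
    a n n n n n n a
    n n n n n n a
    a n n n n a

n a n a a n a: 23 trees
n n n n n n n a: 1 tree
a n n n n n n a: 1 tree
n n n n n n a: 1 tree
a n n n n a: 1 tree

n a n a a n a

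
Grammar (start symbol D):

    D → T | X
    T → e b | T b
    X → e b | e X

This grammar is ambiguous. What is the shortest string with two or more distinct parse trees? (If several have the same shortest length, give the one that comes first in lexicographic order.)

length 2: e b has 2 parse trees

Two derivations of e b:
  D ⇒ T ⇒ e b
  D ⇒ X ⇒ e b

e b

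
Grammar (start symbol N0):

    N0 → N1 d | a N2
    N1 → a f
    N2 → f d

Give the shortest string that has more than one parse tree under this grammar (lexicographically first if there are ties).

length 3: a f d has 2 parse trees

Two derivations of a f d:
  N0 ⇒ N1 d ⇒ a f d
  N0 ⇒ a N2 ⇒ a f d

a f d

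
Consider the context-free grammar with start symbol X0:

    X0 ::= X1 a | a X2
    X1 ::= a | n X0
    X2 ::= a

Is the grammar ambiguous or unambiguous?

Witness: a a

Derivation 1: X0 ⇒ X1 a ⇒ a a
Derivation 2: X0 ⇒ a X2 ⇒ a a

Two distinct leftmost derivations for the same string.

Ambiguous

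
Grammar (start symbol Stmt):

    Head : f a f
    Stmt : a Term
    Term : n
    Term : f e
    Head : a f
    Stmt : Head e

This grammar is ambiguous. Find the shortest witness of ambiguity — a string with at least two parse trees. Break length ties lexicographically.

a f e

length 2: no string has ≥2 trees
length 3: a f e has 2 parse trees

Two derivations of a f e:
  Stmt ⇒ a Term ⇒ a f e
  Stmt ⇒ Head e ⇒ a f e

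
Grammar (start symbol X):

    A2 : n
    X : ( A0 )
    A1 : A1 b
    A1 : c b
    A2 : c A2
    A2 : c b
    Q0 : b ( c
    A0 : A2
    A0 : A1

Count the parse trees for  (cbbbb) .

1

Parse trees for (cbbbb):
  [X ( [A0 [A1 [A1 [A1 [A1 c b] b] b] b]] )]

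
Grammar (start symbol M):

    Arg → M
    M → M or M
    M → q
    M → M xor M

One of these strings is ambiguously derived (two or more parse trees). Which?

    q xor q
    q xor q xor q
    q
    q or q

q xor q: 1 tree
q xor q xor q: 2 trees
q: 1 tree
q or q: 1 tree

q xor q xor q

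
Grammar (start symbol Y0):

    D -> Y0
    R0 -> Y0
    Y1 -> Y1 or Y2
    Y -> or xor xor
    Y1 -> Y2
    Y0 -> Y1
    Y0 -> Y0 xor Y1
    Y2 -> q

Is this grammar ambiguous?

Unambiguous

(D, Y, R0 are unreachable from Y0, so their rules don't affect L(Y0).) The grammar is stratified — Y0 handles 'xor' (left-recursive), Y1 handles 'or', Y2 atoms. Each operator has a fixed associativity and precedence level, so every string has one parse.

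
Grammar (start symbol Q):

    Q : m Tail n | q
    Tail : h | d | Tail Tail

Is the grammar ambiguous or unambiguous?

Witness: m d d d n

Derivation 1: Q ⇒ m Tail n ⇒ m Tail Tail n ⇒ m d Tail n ⇒ m d Tail Tail n ⇒ m d d Tail n ⇒ m d d d n
Derivation 2: Q ⇒ m Tail n ⇒ m Tail Tail n ⇒ m Tail Tail Tail n ⇒ m d Tail Tail n ⇒ m d d Tail n ⇒ m d d d n

Two distinct leftmost derivations for the same string.

Ambiguous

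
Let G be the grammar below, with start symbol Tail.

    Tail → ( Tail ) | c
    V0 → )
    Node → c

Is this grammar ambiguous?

Unambiguous

Only Tail is reachable from Tail; ignoring the rest: L(Tail) is { openⁿ atom closeⁿ : n ≥ 0 }. The bracket depth fixes n, and the derivation is forced at every step.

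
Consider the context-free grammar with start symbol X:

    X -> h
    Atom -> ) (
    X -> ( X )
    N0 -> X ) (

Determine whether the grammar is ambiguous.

Unambiguous

Only X is reachable from X; ignoring the rest: Each string is a nest of matched brackets around a single atom. An opening bracket forces the recursive rule; an atom forces the base rule.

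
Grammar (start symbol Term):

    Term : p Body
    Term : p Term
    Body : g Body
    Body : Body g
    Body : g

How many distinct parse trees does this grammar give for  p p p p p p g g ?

Parse trees for p p p p p p g g:
  [Term p [Term p [Term p [Term p [Term p [Term p [Body g [Body g]]]]]]]]
  [Term p [Term p [Term p [Term p [Term p [Term p [Body [Body g] g]]]]]]]

2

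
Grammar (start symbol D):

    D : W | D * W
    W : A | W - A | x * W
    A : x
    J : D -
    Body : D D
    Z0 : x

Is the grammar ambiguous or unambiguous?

Ambiguous

Witness: x * x

Derivation 1: D ⇒ W ⇒ x * W ⇒ x * A ⇒ x * x
Derivation 2: D ⇒ D * W ⇒ W * W ⇒ A * W ⇒ x * W ⇒ x * A ⇒ x * x

Two distinct leftmost derivations for the same string.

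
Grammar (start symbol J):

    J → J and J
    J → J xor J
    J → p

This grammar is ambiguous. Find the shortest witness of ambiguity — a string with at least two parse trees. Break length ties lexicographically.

length 1: no string has ≥2 trees
length 3: no string has ≥2 trees
length 5: p and p and p has 2 parse trees

Two derivations of p and p and p:
  J ⇒ J and J ⇒ J and J and J ⇒ p and J and J ⇒ p and p and J ⇒ p and p and p
  J ⇒ J and J ⇒ p and J ⇒ p and J and J ⇒ p and p and J ⇒ p and p and p

p and p and p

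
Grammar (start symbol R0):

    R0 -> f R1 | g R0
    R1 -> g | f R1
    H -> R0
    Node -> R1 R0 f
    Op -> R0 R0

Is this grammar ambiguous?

(H, Node, Op are unreachable from R0, so their rules don't affect L(R0).) Restricted to the reachable nonterminals, every rule has the form A → t or A → t B, and no two rules for the same A share a first terminal. The grammar encodes a DFA — one run per string.

Unambiguous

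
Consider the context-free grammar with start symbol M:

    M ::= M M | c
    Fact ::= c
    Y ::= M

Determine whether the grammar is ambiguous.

Witness: c c c

Derivation 1: M ⇒ M M ⇒ M M M ⇒ c M M ⇒ c c M ⇒ c c c
Derivation 2: M ⇒ M M ⇒ c M ⇒ c M M ⇒ c c M ⇒ c c c

Two distinct leftmost derivations for the same string.

Ambiguous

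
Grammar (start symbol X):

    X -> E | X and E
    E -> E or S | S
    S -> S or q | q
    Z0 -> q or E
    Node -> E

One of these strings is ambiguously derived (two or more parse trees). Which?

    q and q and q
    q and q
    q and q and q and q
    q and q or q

q and q or q

q and q and q: 1 tree
q and q: 1 tree
q and q and q and q: 1 tree
q and q or q: 2 trees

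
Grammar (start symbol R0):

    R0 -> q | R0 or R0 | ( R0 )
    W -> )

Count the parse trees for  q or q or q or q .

5

Parse trees for q or q or q or q:
  [R0 [R0 q] or [R0 [R0 q] or [R0 [R0 q] or [R0 q]]]]
  [R0 [R0 q] or [R0 [R0 [R0 q] or [R0 q]] or [R0 q]]]
  [R0 [R0 [R0 q] or [R0 q]] or [R0 [R0 q] or [R0 q]]]
  [R0 [R0 [R0 q] or [R0 [R0 q] or [R0 q]]] or [R0 q]]
  [R0 [R0 [R0 [R0 q] or [R0 q]] or [R0 q]] or [R0 q]]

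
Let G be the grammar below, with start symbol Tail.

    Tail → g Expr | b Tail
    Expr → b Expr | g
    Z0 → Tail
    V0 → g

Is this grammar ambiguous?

Unambiguous

(Z0, V0 are unreachable from Tail, so their rules don't affect L(Tail).) The reachable rules are right-linear with at most one rule per (nonterminal, next-terminal) pair. Each input token forces the next rule, so parsing is deterministic.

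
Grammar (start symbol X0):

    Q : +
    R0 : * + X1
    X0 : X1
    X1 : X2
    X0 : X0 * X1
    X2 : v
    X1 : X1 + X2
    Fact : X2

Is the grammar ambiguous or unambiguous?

Unambiguous

(R0, Q, Fact are unreachable from X0, so their rules don't affect L(X0).) X0 → X0 * X1 | X1  ;  X1 → X1 + X2 | X2  — a left-associative chain with X2 at the bottom. Each string factors uniquely by precedence.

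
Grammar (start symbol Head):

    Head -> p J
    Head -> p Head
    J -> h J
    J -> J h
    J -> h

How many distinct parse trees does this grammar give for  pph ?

1

Parse trees for pph:
  [Head p [Head p [J h]]]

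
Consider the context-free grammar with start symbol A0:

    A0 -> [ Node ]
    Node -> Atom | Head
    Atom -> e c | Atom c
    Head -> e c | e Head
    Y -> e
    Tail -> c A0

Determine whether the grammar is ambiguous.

Witness: [ e c ]

Derivation 1: A0 ⇒ [ Node ] ⇒ [ Atom ] ⇒ [ e c ]
Derivation 2: A0 ⇒ [ Node ] ⇒ [ Head ] ⇒ [ e c ]

Two distinct leftmost derivations for the same string.

Ambiguous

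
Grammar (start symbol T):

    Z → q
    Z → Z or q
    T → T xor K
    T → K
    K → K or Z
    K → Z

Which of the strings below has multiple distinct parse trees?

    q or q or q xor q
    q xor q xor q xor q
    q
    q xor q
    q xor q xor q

q or q or q xor q

q or q or q xor q: 4 trees
q xor q xor q xor q: 1 tree
q: 1 tree
q xor q: 1 tree
q xor q xor q: 1 tree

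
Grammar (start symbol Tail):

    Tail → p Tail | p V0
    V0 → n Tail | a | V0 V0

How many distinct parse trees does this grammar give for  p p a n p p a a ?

3

Parse trees for p p a n p p a a:
  [Tail p [Tail p [V0 [V0 a] [V0 n [Tail p [Tail p [V0 [V0 a] [V0 a]]]]]]]]
  [Tail p [Tail p [V0 [V0 a] [V0 [V0 n [Tail p [Tail p [V0 a]]]] [V0 a]]]]]
  [Tail p [Tail p [V0 [V0 [V0 a] [V0 n [Tail p [Tail p [V0 a]]]]] [V0 a]]]]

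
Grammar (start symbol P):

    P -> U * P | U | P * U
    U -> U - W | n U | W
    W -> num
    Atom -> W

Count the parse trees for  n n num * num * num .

Parse trees for n n num * num * num:
  [P [U n [U n [U [W num]]]] * [P [U [W num]] * [P [U [W num]]]]]
  [P [U n [U n [U [W num]]]] * [P [P [U [W num]]] * [U [W num]]]]
  [P [P [U n [U n [U [W num]]]] * [P [U [W num]]]] * [U [W num]]]
  [P [P [P [U n [U n [U [W num]]]]] * [U [W num]]] * [U [W num]]]

4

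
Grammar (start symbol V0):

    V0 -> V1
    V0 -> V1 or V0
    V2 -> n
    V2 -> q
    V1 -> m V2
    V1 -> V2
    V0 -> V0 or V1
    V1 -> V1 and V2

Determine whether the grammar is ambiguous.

Witness: n or n

Derivation 1: V0 ⇒ V1 or V0 ⇒ V2 or V0 ⇒ n or V0 ⇒ n or V1 ⇒ n or V2 ⇒ n or n
Derivation 2: V0 ⇒ V0 or V1 ⇒ V1 or V1 ⇒ V2 or V1 ⇒ n or V1 ⇒ n or V2 ⇒ n or n

Two distinct leftmost derivations for the same string.

Ambiguous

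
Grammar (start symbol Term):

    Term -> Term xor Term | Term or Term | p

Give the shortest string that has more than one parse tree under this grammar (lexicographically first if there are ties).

length 1: no string has ≥2 trees
length 3: no string has ≥2 trees
length 5: p or p or p has 2 parse trees

Two derivations of p or p or p:
  Term ⇒ Term or Term ⇒ Term or Term or Term ⇒ p or Term or Term ⇒ p or p or Term ⇒ p or p or p
  Term ⇒ Term or Term ⇒ p or Term ⇒ p or Term or Term ⇒ p or p or Term ⇒ p or p or p

p or p or p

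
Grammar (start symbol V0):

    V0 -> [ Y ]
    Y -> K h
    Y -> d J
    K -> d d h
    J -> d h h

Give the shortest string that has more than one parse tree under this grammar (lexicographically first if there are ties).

length 6: [ d d h h ] has 2 parse trees

Two derivations of [ d d h h ]:
  V0 ⇒ [ Y ] ⇒ [ K h ] ⇒ [ d d h h ]
  V0 ⇒ [ Y ] ⇒ [ d J ] ⇒ [ d d h h ]

[ d d h h ]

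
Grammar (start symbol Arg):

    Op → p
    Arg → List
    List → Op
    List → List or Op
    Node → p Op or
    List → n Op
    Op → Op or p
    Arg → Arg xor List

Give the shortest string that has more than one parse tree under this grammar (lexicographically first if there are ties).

length 1: no string has ≥2 trees
length 2: no string has ≥2 trees
length 3: p or p has 2 parse trees

Two derivations of p or p:
  Arg ⇒ List ⇒ Op ⇒ Op or p ⇒ p or p
  Arg ⇒ List ⇒ List or Op ⇒ Op or Op ⇒ p or Op ⇒ p or p

p or p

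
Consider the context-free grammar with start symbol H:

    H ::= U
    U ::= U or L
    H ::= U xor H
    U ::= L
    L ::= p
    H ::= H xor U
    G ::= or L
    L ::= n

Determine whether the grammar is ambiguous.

Ambiguous

Witness: n xor n

Derivation 1: H ⇒ U xor H ⇒ L xor H ⇒ n xor H ⇒ n xor U ⇒ n xor L ⇒ n xor n
Derivation 2: H ⇒ H xor U ⇒ U xor U ⇒ L xor U ⇒ n xor U ⇒ n xor L ⇒ n xor n

Two distinct leftmost derivations for the same string.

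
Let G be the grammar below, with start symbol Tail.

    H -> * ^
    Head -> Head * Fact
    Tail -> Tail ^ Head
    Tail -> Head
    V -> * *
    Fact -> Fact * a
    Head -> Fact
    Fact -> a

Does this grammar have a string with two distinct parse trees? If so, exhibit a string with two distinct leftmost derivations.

Witness: a * a

Derivation 1: Tail ⇒ Head ⇒ Head * Fact ⇒ Fact * Fact ⇒ a * Fact ⇒ a * a
Derivation 2: Tail ⇒ Head ⇒ Fact ⇒ Fact * a ⇒ a * a

Two distinct leftmost derivations for the same string.

Ambiguous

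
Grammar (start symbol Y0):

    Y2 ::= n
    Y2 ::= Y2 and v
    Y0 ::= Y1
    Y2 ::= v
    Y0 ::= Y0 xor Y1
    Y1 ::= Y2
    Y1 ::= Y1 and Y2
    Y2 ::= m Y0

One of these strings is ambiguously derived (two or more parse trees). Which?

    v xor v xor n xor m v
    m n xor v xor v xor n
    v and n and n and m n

m n xor v xor v xor n

v xor v xor n xor m v: 1 tree
m n xor v xor v xor n: 4 trees
v and n and n and m n: 1 tree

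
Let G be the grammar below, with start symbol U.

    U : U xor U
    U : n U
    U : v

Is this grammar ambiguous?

Witness: n v xor v

Derivation 1: U ⇒ U xor U ⇒ n U xor U ⇒ n v xor U ⇒ n v xor v
Derivation 2: U ⇒ n U ⇒ n U xor U ⇒ n v xor U ⇒ n v xor v

Two distinct leftmost derivations for the same string.

Ambiguous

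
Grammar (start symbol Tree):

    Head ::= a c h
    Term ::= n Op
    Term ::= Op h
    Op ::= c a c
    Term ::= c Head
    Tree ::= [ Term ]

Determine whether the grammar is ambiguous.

Ambiguous

Witness: [ c a c h ]

Derivation 1: Tree ⇒ [ Term ] ⇒ [ Op h ] ⇒ [ c a c h ]
Derivation 2: Tree ⇒ [ Term ] ⇒ [ c Head ] ⇒ [ c a c h ]

Two distinct leftmost derivations for the same string.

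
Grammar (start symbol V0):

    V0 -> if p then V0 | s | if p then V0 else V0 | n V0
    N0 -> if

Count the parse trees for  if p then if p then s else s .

2

Parse trees for if p then if p then s else s:
  [V0 if p then [V0 if p then [V0 s] else [V0 s]]]
  [V0 if p then [V0 if p then [V0 s]] else [V0 s]]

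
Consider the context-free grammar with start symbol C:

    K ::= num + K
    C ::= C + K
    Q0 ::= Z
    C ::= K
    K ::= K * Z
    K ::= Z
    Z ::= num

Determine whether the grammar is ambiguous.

Ambiguous

Witness: num + num

Derivation 1: C ⇒ C + K ⇒ K + K ⇒ Z + K ⇒ num + K ⇒ num + Z ⇒ num + num
Derivation 2: C ⇒ K ⇒ num + K ⇒ num + Z ⇒ num + num

Two distinct leftmost derivations for the same string.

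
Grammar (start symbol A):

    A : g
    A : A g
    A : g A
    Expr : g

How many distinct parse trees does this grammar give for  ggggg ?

Parse trees for ggggg (showing first 6 of 16):
  [A [A [A [A [A g] g] g] g] g]
  [A [A [A [A g [A g]] g] g] g]
  [A [A [A g [A [A g] g]] g] g]
  [A [A [A g [A g [A g]]] g] g]
  [A [A g [A [A [A g] g] g]] g]
  [A [A g [A [A g [A g]] g]] g]

16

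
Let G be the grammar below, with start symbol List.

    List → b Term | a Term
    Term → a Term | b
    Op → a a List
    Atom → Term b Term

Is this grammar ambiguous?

Unambiguous

(Op, Atom are unreachable from List, so their rules don't affect L(List).) Restricted to the reachable nonterminals, every rule has the form A → t or A → t B, and no two rules for the same A share a first terminal. The grammar encodes a DFA — one run per string.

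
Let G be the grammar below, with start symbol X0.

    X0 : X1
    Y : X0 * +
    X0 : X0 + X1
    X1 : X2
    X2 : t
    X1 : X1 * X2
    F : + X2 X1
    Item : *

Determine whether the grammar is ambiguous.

Only X0, X1, X2 are reachable from X0; ignoring the rest: X0 → X0 + X1 | X1  ;  X1 → X1 * X2 | X2  — a left-associative chain with X2 at the bottom. Each string factors uniquely by precedence.

Unambiguous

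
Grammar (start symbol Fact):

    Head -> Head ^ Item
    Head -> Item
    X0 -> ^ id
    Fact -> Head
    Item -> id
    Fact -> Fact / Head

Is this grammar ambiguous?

Unambiguous

(X0 is unreachable from Fact, so its rules don't affect L(Fact).) Fact → Fact / Head | Head  ;  Head → Head ^ Item | Item  — a left-associative chain with Item at the bottom. Each string factors uniquely by precedence.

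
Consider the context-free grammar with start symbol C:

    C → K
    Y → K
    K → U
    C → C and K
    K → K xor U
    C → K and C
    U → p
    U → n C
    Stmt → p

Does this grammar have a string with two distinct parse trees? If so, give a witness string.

Ambiguous

Witness: p and p

Derivation 1: C ⇒ C and K ⇒ K and K ⇒ U and K ⇒ p and K ⇒ p and U ⇒ p and p
Derivation 2: C ⇒ K and C ⇒ U and C ⇒ p and C ⇒ p and K ⇒ p and U ⇒ p and p

Two distinct leftmost derivations for the same string.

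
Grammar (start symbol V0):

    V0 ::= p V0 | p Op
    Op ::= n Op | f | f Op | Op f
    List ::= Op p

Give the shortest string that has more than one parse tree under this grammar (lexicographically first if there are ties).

length 2: no string has ≥2 trees
length 3: p f f has 2 parse trees

Two derivations of p f f:
  V0 ⇒ p Op ⇒ p f Op ⇒ p f f
  V0 ⇒ p Op ⇒ p Op f ⇒ p f f

p f f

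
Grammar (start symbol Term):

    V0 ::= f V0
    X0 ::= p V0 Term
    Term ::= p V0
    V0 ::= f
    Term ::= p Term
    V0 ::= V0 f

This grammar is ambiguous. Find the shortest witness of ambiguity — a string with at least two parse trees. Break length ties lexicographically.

length 2: no string has ≥2 trees
length 3: p f f has 2 parse trees

Two derivations of p f f:
  Term ⇒ p V0 ⇒ p f V0 ⇒ p f f
  Term ⇒ p V0 ⇒ p V0 f ⇒ p f f

p f f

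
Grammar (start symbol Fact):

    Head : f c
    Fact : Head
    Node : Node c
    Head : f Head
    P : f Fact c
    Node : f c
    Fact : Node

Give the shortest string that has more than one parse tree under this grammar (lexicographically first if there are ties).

length 2: f c has 2 parse trees

Two derivations of f c:
  Fact ⇒ Head ⇒ f c
  Fact ⇒ Node ⇒ f c

f c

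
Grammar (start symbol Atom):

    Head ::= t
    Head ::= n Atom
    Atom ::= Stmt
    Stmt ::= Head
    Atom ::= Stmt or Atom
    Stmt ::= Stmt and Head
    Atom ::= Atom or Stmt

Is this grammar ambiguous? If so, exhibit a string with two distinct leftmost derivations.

Witness: t or t

Derivation 1: Atom ⇒ Stmt or Atom ⇒ Head or Atom ⇒ t or Atom ⇒ t or Stmt ⇒ t or Head ⇒ t or t
Derivation 2: Atom ⇒ Atom or Stmt ⇒ Stmt or Stmt ⇒ Head or Stmt ⇒ t or Stmt ⇒ t or Head ⇒ t or t

Two distinct leftmost derivations for the same string.

Ambiguous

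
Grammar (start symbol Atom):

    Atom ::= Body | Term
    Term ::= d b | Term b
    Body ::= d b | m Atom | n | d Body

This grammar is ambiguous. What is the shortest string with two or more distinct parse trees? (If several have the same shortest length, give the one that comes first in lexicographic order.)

d b

length 1: no string has ≥2 trees
length 2: d b has 2 parse trees

Two derivations of d b:
  Atom ⇒ Body ⇒ d b
  Atom ⇒ Term ⇒ d b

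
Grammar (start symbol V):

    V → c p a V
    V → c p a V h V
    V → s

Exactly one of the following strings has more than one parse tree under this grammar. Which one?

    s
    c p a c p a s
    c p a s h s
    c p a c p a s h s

s: 1 tree
c p a c p a s: 1 tree
c p a s h s: 1 tree
c p a c p a s h s: 2 trees

c p a c p a s h s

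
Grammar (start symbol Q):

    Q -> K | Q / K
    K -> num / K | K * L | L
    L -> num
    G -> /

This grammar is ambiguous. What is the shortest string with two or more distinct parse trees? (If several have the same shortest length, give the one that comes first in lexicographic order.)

length 1: no string has ≥2 trees
length 3: num / num has 2 parse trees

Two derivations of num / num:
  Q ⇒ K ⇒ num / K ⇒ num / L ⇒ num / num
  Q ⇒ Q / K ⇒ K / K ⇒ L / K ⇒ num / K ⇒ num / L ⇒ num / num

num / num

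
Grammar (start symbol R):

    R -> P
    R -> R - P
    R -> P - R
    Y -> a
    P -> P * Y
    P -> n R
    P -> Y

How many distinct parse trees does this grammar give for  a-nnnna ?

Parse trees for a-nnnna:
  [R [R [P [Y a]]] - [P n [R [P n [R [P n [R [P n [R [P [Y a]]]]]]]]]]]
  [R [P [Y a]] - [R [P n [R [P n [R [P n [R [P n [R [P [Y a]]]]]]]]]]]]

2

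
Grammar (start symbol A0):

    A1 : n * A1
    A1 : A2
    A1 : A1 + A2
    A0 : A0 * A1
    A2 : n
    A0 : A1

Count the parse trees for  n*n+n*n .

3

Parse trees for n*n+n*n:
  [A0 [A0 [A0 [A1 [A2 n]]] * [A1 [A1 [A2 n]] + [A2 n]]] * [A1 [A2 n]]]
  [A0 [A0 [A1 n * [A1 [A1 [A2 n]] + [A2 n]]]] * [A1 [A2 n]]]
  [A0 [A0 [A1 [A1 n * [A1 [A2 n]]] + [A2 n]]] * [A1 [A2 n]]]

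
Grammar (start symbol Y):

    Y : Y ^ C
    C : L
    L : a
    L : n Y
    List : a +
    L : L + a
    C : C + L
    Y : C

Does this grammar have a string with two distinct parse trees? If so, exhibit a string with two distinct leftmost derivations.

Witness: a + a

Derivation 1: Y ⇒ C ⇒ L ⇒ L + a ⇒ a + a
Derivation 2: Y ⇒ C ⇒ C + L ⇒ L + L ⇒ a + L ⇒ a + a

Two distinct leftmost derivations for the same string.

Ambiguous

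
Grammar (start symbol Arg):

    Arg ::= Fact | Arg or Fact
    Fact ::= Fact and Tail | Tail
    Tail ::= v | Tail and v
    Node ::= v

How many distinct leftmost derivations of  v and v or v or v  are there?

Parse trees for v and v or v or v:
  [Arg [Arg [Arg [Fact [Fact [Tail v]] and [Tail v]]] or [Fact [Tail v]]] or [Fact [Tail v]]]
  [Arg [Arg [Arg [Fact [Tail [Tail v] and v]]] or [Fact [Tail v]]] or [Fact [Tail v]]]

2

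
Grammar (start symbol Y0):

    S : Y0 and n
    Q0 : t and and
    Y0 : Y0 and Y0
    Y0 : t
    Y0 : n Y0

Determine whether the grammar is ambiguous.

Witness: n t and t

Derivation 1: Y0 ⇒ Y0 and Y0 ⇒ n Y0 and Y0 ⇒ n t and Y0 ⇒ n t and t
Derivation 2: Y0 ⇒ n Y0 ⇒ n Y0 and Y0 ⇒ n t and Y0 ⇒ n t and t

Two distinct leftmost derivations for the same string.

Ambiguous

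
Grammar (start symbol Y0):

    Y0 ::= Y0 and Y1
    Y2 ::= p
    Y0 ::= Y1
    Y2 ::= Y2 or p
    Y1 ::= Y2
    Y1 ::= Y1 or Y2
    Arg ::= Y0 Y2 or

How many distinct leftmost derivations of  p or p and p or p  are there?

Parse trees for p or p and p or p:
  [Y0 [Y0 [Y1 [Y2 [Y2 p] or p]]] and [Y1 [Y2 [Y2 p] or p]]]
  [Y0 [Y0 [Y1 [Y2 [Y2 p] or p]]] and [Y1 [Y1 [Y2 p]] or [Y2 p]]]
  [Y0 [Y0 [Y1 [Y1 [Y2 p]] or [Y2 p]]] and [Y1 [Y2 [Y2 p] or p]]]
  [Y0 [Y0 [Y1 [Y1 [Y2 p]] or [Y2 p]]] and [Y1 [Y1 [Y2 p]] or [Y2 p]]]

4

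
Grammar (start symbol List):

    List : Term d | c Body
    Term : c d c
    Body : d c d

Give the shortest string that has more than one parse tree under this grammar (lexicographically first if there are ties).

c d c d

length 4: c d c d has 2 parse trees

Two derivations of c d c d:
  List ⇒ Term d ⇒ c d c d
  List ⇒ c Body ⇒ c d c d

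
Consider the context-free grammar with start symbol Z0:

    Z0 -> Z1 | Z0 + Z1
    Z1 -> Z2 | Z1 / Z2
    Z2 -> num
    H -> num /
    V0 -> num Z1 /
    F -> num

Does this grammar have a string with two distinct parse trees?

Only Z0, Z1, Z2 are reachable from Z0; ignoring the rest: The grammar is stratified — Z0 handles '+' (left-recursive), Z1 handles '/', Z2 atoms. Each operator has a fixed associativity and precedence level, so every string has one parse.

Unambiguous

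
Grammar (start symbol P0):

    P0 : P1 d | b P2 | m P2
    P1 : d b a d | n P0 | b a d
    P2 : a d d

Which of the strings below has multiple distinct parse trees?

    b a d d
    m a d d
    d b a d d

b a d d

b a d d: 2 trees
m a d d: 1 tree
d b a d d: 1 tree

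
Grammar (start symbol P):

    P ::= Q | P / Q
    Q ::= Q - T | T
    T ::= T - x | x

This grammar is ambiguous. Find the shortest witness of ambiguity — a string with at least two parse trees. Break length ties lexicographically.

x - x

length 1: no string has ≥2 trees
length 3: x - x has 2 parse trees

Two derivations of x - x:
  P ⇒ Q ⇒ Q - T ⇒ T - T ⇒ x - T ⇒ x - x
  P ⇒ Q ⇒ T ⇒ T - x ⇒ x - x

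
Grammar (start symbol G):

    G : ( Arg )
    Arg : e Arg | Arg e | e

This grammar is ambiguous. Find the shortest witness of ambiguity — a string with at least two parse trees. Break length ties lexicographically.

length 3: no string has ≥2 trees
length 4: ( e e ) has 2 parse trees

Two derivations of ( e e ):
  G ⇒ ( Arg ) ⇒ ( e Arg ) ⇒ ( e e )
  G ⇒ ( Arg ) ⇒ ( Arg e ) ⇒ ( e e )

( e e )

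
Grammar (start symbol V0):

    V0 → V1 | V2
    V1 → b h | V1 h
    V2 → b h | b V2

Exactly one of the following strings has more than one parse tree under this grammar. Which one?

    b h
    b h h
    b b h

b h: 2 trees
b h h: 1 tree
b b h: 1 tree

b h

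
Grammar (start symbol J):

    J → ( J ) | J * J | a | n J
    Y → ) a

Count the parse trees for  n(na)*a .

2

Parse trees for n(na)*a:
  [J [J n [J ( [J n [J a]] )]] * [J a]]
  [J n [J [J ( [J n [J a]] )] * [J a]]]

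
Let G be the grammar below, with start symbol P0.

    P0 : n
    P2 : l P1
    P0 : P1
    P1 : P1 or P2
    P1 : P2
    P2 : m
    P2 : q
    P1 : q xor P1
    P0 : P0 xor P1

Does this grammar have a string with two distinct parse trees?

Ambiguous

Witness: q xor m

Derivation 1: P0 ⇒ P1 ⇒ q xor P1 ⇒ q xor P2 ⇒ q xor m
Derivation 2: P0 ⇒ P0 xor P1 ⇒ P1 xor P1 ⇒ P2 xor P1 ⇒ q xor P1 ⇒ q xor P2 ⇒ q xor m

Two distinct leftmost derivations for the same string.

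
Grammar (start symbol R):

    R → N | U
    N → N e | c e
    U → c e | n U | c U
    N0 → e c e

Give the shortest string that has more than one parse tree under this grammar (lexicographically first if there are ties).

length 2: c e has 2 parse trees

Two derivations of c e:
  R ⇒ N ⇒ c e
  R ⇒ U ⇒ c e

c e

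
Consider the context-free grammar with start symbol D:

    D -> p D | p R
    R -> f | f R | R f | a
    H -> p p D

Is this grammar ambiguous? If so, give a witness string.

Witness: p f f

Derivation 1: D ⇒ p R ⇒ p f R ⇒ p f f
Derivation 2: D ⇒ p R ⇒ p R f ⇒ p f f

Two distinct leftmost derivations for the same string.

Ambiguous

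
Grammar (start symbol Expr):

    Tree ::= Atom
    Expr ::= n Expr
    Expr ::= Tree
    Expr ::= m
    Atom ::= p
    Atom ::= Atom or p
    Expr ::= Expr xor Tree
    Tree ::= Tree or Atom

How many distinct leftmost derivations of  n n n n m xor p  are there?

5

Parse trees for n n n n m xor p:
  [Expr n [Expr n [Expr n [Expr n [Expr [Expr m] xor [Tree [Atom p]]]]]]]
  [Expr n [Expr n [Expr n [Expr [Expr n [Expr m]] xor [Tree [Atom p]]]]]]
  [Expr n [Expr n [Expr [Expr n [Expr n [Expr m]]] xor [Tree [Atom p]]]]]
  [Expr n [Expr [Expr n [Expr n [Expr n [Expr m]]]] xor [Tree [Atom p]]]]
  [Expr [Expr n [Expr n [Expr n [Expr n [Expr m]]]]] xor [Tree [Atom p]]]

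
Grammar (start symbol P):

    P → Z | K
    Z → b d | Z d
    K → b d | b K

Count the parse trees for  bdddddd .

1

Parse trees for bdddddd:
  [P [Z [Z [Z [Z [Z [Z b d] d] d] d] d] d]]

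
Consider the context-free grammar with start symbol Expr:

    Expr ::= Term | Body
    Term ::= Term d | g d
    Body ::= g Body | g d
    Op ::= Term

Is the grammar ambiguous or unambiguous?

Witness: g d

Derivation 1: Expr ⇒ Term ⇒ g d
Derivation 2: Expr ⇒ Body ⇒ g d

Two distinct leftmost derivations for the same string.

Ambiguous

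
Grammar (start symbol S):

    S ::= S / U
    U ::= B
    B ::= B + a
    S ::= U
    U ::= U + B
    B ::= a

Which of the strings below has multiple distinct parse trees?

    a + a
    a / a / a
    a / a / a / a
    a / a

a + a

a + a: 2 trees
a / a / a: 1 tree
a / a / a / a: 1 tree
a / a: 1 tree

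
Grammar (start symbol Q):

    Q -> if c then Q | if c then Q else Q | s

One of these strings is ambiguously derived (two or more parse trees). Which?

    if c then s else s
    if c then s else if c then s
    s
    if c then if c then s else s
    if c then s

if c then s else s: 1 tree
if c then s else if c then s: 1 tree
s: 1 tree
if c then if c then s else s: 2 trees
if c then s: 1 tree

if c then if c then s else s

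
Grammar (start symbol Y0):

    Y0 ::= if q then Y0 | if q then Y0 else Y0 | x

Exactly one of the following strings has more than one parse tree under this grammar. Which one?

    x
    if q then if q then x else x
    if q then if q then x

if q then if q then x else x

x: 1 tree
if q then if q then x else x: 2 trees
if q then if q then x: 1 tree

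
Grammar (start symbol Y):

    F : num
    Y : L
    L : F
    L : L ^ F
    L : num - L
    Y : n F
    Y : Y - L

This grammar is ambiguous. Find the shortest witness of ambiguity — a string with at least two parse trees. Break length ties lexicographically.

num - num

length 1: no string has ≥2 trees
length 2: no string has ≥2 trees
length 3: num - num has 2 parse trees

Two derivations of num - num:
  Y ⇒ L ⇒ num - L ⇒ num - F ⇒ num - num
  Y ⇒ Y - L ⇒ L - L ⇒ F - L ⇒ num - L ⇒ num - F ⇒ num - num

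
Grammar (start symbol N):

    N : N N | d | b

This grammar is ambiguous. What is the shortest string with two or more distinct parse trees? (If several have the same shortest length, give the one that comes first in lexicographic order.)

b b b

length 1: no string has ≥2 trees
length 2: no string has ≥2 trees
length 3: b b b has 2 parse trees

Two derivations of b b b:
  N ⇒ N N ⇒ N N N ⇒ b N N ⇒ b b N ⇒ b b b
  N ⇒ N N ⇒ b N ⇒ b N N ⇒ b b N ⇒ b b b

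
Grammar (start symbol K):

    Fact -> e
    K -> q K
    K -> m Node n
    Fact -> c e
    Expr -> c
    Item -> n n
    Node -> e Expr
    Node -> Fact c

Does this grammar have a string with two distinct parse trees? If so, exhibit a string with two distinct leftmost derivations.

Witness: m e c n

Derivation 1: K ⇒ m Node n ⇒ m e Expr n ⇒ m e c n
Derivation 2: K ⇒ m Node n ⇒ m Fact c n ⇒ m e c n

Two distinct leftmost derivations for the same string.

Ambiguous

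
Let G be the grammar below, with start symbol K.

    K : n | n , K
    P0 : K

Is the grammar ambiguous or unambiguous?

Only K is reachable from K; ignoring the rest: The reachable grammar is A → atom sep A | atom. Each atom is followed by either the separator (recurse) or end-of-string (stop) — no choice point.

Unambiguous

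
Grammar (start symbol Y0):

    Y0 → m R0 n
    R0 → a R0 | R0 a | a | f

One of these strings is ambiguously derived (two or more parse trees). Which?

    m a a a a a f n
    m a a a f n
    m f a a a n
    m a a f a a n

m a a a a a f n: 1 tree
m a a a f n: 1 tree
m f a a a n: 1 tree
m a a f a a n: 6 trees

m a a f a a n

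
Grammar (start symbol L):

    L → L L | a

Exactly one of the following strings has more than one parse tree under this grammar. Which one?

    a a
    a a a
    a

a a a

a a: 1 tree
a a a: 2 trees
a: 1 tree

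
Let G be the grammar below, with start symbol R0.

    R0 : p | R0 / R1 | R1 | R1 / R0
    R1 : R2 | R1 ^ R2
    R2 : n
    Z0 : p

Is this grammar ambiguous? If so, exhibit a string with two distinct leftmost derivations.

Witness: n / n

Derivation 1: R0 ⇒ R0 / R1 ⇒ R1 / R1 ⇒ R2 / R1 ⇒ n / R1 ⇒ n / R2 ⇒ n / n
Derivation 2: R0 ⇒ R1 / R0 ⇒ R2 / R0 ⇒ n / R0 ⇒ n / R1 ⇒ n / R2 ⇒ n / n

Two distinct leftmost derivations for the same string.

Ambiguous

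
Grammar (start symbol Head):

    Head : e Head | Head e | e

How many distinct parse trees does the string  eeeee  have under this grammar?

16

Parse trees for eeeee (showing first 6 of 16):
  [Head e [Head e [Head e [Head e [Head e]]]]]
  [Head e [Head e [Head e [Head [Head e] e]]]]
  [Head e [Head e [Head [Head e [Head e]] e]]]
  [Head e [Head e [Head [Head [Head e] e] e]]]
  [Head e [Head [Head e [Head e [Head e]]] e]]
  [Head e [Head [Head e [Head [Head e] e]] e]]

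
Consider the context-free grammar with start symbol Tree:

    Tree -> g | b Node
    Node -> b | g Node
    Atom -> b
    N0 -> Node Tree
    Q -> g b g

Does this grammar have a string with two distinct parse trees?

(Atom, N0, Q are unreachable from Tree, so their rules don't affect L(Tree).) The reachable rules are right-linear with at most one rule per (nonterminal, next-terminal) pair. Each input token forces the next rule, so parsing is deterministic.

Unambiguous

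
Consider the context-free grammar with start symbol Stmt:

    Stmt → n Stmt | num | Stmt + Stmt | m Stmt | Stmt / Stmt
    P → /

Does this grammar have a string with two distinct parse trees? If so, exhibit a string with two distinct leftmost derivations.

Ambiguous

Witness: m num + num

Derivation 1: Stmt ⇒ Stmt + Stmt ⇒ m Stmt + Stmt ⇒ m num + Stmt ⇒ m num + num
Derivation 2: Stmt ⇒ m Stmt ⇒ m Stmt + Stmt ⇒ m num + Stmt ⇒ m num + num

Two distinct leftmost derivations for the same string.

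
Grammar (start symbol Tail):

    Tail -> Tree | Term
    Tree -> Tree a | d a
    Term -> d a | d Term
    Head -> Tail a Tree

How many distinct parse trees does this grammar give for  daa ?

Parse trees for daa:
  [Tail [Tree [Tree d a] a]]

1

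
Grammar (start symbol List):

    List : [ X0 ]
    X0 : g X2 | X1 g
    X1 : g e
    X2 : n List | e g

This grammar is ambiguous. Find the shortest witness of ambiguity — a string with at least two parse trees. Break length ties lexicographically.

length 5: [ g e g ] has 2 parse trees

Two derivations of [ g e g ]:
  List ⇒ [ X0 ] ⇒ [ g X2 ] ⇒ [ g e g ]
  List ⇒ [ X0 ] ⇒ [ X1 g ] ⇒ [ g e g ]

[ g e g ]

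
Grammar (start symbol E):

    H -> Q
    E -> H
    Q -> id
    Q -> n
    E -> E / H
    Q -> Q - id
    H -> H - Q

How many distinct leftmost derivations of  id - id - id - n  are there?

Parse trees for id - id - id - n:
  [E [H [H [Q [Q [Q id] - id] - id]] - [Q n]]]
  [E [H [H [H [Q id]] - [Q [Q id] - id]] - [Q n]]]
  [E [H [H [H [Q [Q id] - id]] - [Q id]] - [Q n]]]
  [E [H [H [H [H [Q id]] - [Q id]] - [Q id]] - [Q n]]]

4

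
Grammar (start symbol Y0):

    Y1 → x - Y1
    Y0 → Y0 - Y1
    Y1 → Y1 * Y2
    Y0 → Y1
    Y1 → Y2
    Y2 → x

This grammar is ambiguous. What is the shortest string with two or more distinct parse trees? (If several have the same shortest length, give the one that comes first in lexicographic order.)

length 1: no string has ≥2 trees
length 3: x - x has 2 parse trees

Two derivations of x - x:
  Y0 ⇒ Y0 - Y1 ⇒ Y1 - Y1 ⇒ Y2 - Y1 ⇒ x - Y1 ⇒ x - Y2 ⇒ x - x
  Y0 ⇒ Y1 ⇒ x - Y1 ⇒ x - Y2 ⇒ x - x

x - x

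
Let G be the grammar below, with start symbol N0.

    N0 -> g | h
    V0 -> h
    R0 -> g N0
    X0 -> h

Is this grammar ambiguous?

Unambiguous

(V0, R0, X0 are unreachable from N0, so their rules don't affect L(N0).) Restricted to the reachable nonterminals, every rule has the form A → t or A → t B, and no two rules for the same A share a first terminal. The grammar encodes a DFA — one run per string.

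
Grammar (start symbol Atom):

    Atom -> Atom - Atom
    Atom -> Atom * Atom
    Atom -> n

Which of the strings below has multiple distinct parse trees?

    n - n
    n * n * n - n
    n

n * n * n - n

n - n: 1 tree
n * n * n - n: 5 trees
n: 1 tree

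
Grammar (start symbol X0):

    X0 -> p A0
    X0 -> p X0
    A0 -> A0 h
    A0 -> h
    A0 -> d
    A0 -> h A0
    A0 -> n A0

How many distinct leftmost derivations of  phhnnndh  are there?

Parse trees for phhnnndh:
  [X0 p [A0 [A0 h [A0 h [A0 n [A0 n [A0 n [A0 d]]]]]] h]]
  [X0 p [A0 h [A0 [A0 h [A0 n [A0 n [A0 n [A0 d]]]]] h]]]
  [X0 p [A0 h [A0 h [A0 [A0 n [A0 n [A0 n [A0 d]]]] h]]]]
  [X0 p [A0 h [A0 h [A0 n [A0 [A0 n [A0 n [A0 d]]] h]]]]]
  [X0 p [A0 h [A0 h [A0 n [A0 n [A0 [A0 n [A0 d]] h]]]]]]
  [X0 p [A0 h [A0 h [A0 n [A0 n [A0 n [A0 [A0 d] h]]]]]]]

6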